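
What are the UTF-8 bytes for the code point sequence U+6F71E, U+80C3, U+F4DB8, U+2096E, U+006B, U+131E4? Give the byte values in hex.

U+6F71E: 4-byte form → F1 AF 9C 9E.
U+80C3: 3-byte form → E8 83 83.
U+F4DB8: 4-byte form → F3 B4 B6 B8.
U+2096E: 4-byte form → F0 A0 A5 AE.
U+006B: 1-byte form → 6B.
U+131E4: 4-byte form → F0 93 87 A4.
Concatenated (20 bytes): F1 AF 9C 9E E8 83 83 F3 B4 B6 B8 F0 A0 A5 AE 6B F0 93 87 A4.

F1 AF 9C 9E E8 83 83 F3 B4 B6 B8 F0 A0 A5 AE 6B F0 93 87 A4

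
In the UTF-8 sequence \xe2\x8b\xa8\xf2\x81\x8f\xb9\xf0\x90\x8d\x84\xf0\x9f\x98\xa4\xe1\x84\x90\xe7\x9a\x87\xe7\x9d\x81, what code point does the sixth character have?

U+7687

Offset 0: leading byte 0xE2 = 11100010 → 3-byte char #1 = E2 8B A8.
Offset 3: leading byte 0xF2 = 11110010 → 4-byte char #2 = F2 81 8F B9.
Offset 7: leading byte 0xF0 = 11110000 → 4-byte char #3 = F0 90 8D 84.
Offset 11: leading byte 0xF0 = 11110000 → 4-byte char #4 = F0 9F 98 A4.
Offset 15: leading byte 0xE1 = 11100001 → 3-byte char #5 = E1 84 90.
Offset 18: leading byte 0xE7 = 11100111 → 3-byte char #6 = E7 9A 87.
Leading byte 0xE7 = 11100111 matches 1110xxxx → 3-byte sequence.
Byte 1: 0xE7 = 11100111, payload 0111 (4 bits).
Byte 2: 0x9A = 10011010 (10xxxxxx ✓), payload 011010.
Byte 3: 0x87 = 10000111 (10xxxxxx ✓), payload 000111.
Concatenate: 0111011010000111 = 0x7687 (16 bits → U+7687).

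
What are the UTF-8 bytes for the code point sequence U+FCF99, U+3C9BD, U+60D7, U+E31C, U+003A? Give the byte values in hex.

F3 BC BE 99 F0 BC A6 BD E6 83 97 EE 8C 9C 3A

U+FCF99: 4-byte form → F3 BC BE 99.
U+3C9BD: 4-byte form → F0 BC A6 BD.
U+60D7: 3-byte form → E6 83 97.
U+E31C: 3-byte form → EE 8C 9C.
U+003A: 1-byte form → 3A.
Concatenated (15 bytes): F3 BC BE 99 F0 BC A6 BD E6 83 97 EE 8C 9C 3A.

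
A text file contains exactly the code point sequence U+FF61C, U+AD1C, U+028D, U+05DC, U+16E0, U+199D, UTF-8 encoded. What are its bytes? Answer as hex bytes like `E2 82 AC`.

F3 BF 98 9C EA B4 9C CA 8D D7 9C E1 9B A0 E1 A6 9D

U+FF61C: 4-byte form → F3 BF 98 9C.
U+AD1C: 3-byte form → EA B4 9C.
U+028D: 2-byte form → CA 8D.
U+05DC: 2-byte form → D7 9C.
U+16E0: 3-byte form → E1 9B A0.
U+199D: 3-byte form → E1 A6 9D.
Concatenated (17 bytes): F3 BF 98 9C EA B4 9C CA 8D D7 9C E1 9B A0 E1 A6 9D.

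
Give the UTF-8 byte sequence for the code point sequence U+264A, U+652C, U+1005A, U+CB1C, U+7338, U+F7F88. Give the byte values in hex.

U+264A: 3-byte form → E2 99 8A.
U+652C: 3-byte form → E6 94 AC.
U+1005A: 4-byte form → F0 90 81 9A.
U+CB1C: 3-byte form → EC AC 9C.
U+7338: 3-byte form → E7 8C B8.
U+F7F88: 4-byte form → F3 B7 BE 88.
Concatenated (20 bytes): E2 99 8A E6 94 AC F0 90 81 9A EC AC 9C E7 8C B8 F3 B7 BE 88.

E2 99 8A E6 94 AC F0 90 81 9A EC AC 9C E7 8C B8 F3 B7 BE 88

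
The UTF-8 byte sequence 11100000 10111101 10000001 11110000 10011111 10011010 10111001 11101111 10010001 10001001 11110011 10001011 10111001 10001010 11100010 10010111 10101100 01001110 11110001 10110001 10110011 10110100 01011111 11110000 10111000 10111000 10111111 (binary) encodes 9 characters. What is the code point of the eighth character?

U+005F

Offset 0: leading byte 0xE0 = 11100000 → 3-byte char #1 = E0 BD 81.
Offset 3: leading byte 0xF0 = 11110000 → 4-byte char #2 = F0 9F 9A B9.
Offset 7: leading byte 0xEF = 11101111 → 3-byte char #3 = EF 91 89.
Offset 10: leading byte 0xF3 = 11110011 → 4-byte char #4 = F3 8B B9 8A.
Offset 14: leading byte 0xE2 = 11100010 → 3-byte char #5 = E2 97 AC.
Offset 17: leading byte 0x4E = 01001110 → 1-byte char #6 = 4E.
Offset 18: leading byte 0xF1 = 11110001 → 4-byte char #7 = F1 B1 B3 B4.
Offset 22: leading byte 0x5F = 01011111 → 1-byte char #8 = 5F.
Leading byte 0x5F = 01011111 matches 0xxxxxxx → 1-byte sequence.
Byte 1: 0x5F = 01011111, payload 1011111 (7 bits).
Concatenate: 1011111 = 0x5F (7 bits → U+005F).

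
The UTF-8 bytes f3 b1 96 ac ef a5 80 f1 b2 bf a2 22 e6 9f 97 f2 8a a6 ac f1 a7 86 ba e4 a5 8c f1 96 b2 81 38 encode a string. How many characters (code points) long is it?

Byte at offset 0: 0xF3 = 11110011 → 4-byte char (#1). Advance 4.
Byte at offset 4: 0xEF = 11101111 → 3-byte char (#2). Advance 3.
Byte at offset 7: 0xF1 = 11110001 → 4-byte char (#3). Advance 4.
Byte at offset 11: 0x22 = 00100010 → 1-byte char (#4). Advance 1.
Byte at offset 12: 0xE6 = 11100110 → 3-byte char (#5). Advance 3.
Byte at offset 15: 0xF2 = 11110010 → 4-byte char (#6). Advance 4.
Byte at offset 19: 0xF1 = 11110001 → 4-byte char (#7). Advance 4.
Byte at offset 23: 0xE4 = 11100100 → 3-byte char (#8). Advance 3.
Byte at offset 26: 0xF1 = 11110001 → 4-byte char (#9). Advance 4.
Byte at offset 30: 0x38 = 00111000 → 1-byte char (#10). Advance 1.
Reached end at offset 31 after 10 code points.

10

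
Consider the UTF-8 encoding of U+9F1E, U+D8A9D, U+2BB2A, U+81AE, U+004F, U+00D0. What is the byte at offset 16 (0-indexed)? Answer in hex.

U+9F1E → 3-byte form E9 BC 9E at offsets 0–2.
U+D8A9D → 4-byte form F3 98 AA 9D at offsets 3–6.
U+2BB2A → 4-byte form F0 AB AC AA at offsets 7–10.
U+81AE → 3-byte form E8 86 AE at offsets 11–13.
U+004F → 1-byte form 4F at offsets 14–14.
U+00D0 → 2-byte form C3 90 at offsets 15–16.
Offset 16 falls in char 6's range; it's byte 2 of C3 90 = 0x90.

0x90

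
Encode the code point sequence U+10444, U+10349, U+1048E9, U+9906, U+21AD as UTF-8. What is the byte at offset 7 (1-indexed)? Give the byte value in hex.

0x8D

1-indexed offset 7 is 0-indexed offset 6.
U+10444 → 4-byte form F0 90 91 84 at offsets 0–3.
U+10349 → 4-byte form F0 90 8D 89 at offsets 4–7.
Offset 6 falls in char 2's range; it's byte 3 of F0 90 8D 89 = 0x8D.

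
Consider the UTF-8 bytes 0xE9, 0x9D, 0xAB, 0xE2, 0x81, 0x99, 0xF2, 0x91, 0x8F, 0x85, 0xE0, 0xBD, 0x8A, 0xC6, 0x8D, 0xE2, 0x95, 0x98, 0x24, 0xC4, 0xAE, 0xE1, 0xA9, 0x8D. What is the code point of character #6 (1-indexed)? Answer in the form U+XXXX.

Offset 0: leading byte 0xE9 = 11101001 → 3-byte char #1 = E9 9D AB.
Offset 3: leading byte 0xE2 = 11100010 → 3-byte char #2 = E2 81 99.
Offset 6: leading byte 0xF2 = 11110010 → 4-byte char #3 = F2 91 8F 85.
Offset 10: leading byte 0xE0 = 11100000 → 3-byte char #4 = E0 BD 8A.
Offset 13: leading byte 0xC6 = 11000110 → 2-byte char #5 = C6 8D.
Offset 15: leading byte 0xE2 = 11100010 → 3-byte char #6 = E2 95 98.
Leading byte 0xE2 = 11100010 matches 1110xxxx → 3-byte sequence.
Byte 1: 0xE2 = 11100010, payload 0010 (4 bits).
Byte 2: 0x95 = 10010101 (10xxxxxx ✓), payload 010101.
Byte 3: 0x98 = 10011000 (10xxxxxx ✓), payload 011000.
Concatenate: 0010010101011000 = 0x2558 (16 bits → U+2558).

U+2558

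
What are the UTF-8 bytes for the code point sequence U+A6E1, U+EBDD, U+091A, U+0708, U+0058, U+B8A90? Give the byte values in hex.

EA 9B A1 EE AF 9D E0 A4 9A DC 88 58 F2 B8 AA 90

U+A6E1: 3-byte form → EA 9B A1.
U+EBDD: 3-byte form → EE AF 9D.
U+091A: 3-byte form → E0 A4 9A.
U+0708: 2-byte form → DC 88.
U+0058: 1-byte form → 58.
U+B8A90: 4-byte form → F2 B8 AA 90.
Concatenated (16 bytes): EA 9B A1 EE AF 9D E0 A4 9A DC 88 58 F2 B8 AA 90.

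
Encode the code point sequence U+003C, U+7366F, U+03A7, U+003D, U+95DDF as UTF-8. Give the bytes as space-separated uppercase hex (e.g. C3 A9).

3C F1 B3 99 AF CE A7 3D F2 95 B7 9F

U+003C: 1-byte form → 3C.
U+7366F: 4-byte form → F1 B3 99 AF.
U+03A7: 2-byte form → CE A7.
U+003D: 1-byte form → 3D.
U+95DDF: 4-byte form → F2 95 B7 9F.
Concatenated (12 bytes): 3C F1 B3 99 AF CE A7 3D F2 95 B7 9F.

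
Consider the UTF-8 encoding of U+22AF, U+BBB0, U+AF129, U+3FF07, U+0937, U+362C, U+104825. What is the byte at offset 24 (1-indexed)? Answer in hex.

1-indexed offset 24 is 0-indexed offset 23.
U+22AF → 3-byte form E2 8A AF at offsets 0–2.
U+BBB0 → 3-byte form EB AE B0 at offsets 3–5.
U+AF129 → 4-byte form F2 AF 84 A9 at offsets 6–9.
U+3FF07 → 4-byte form F0 BF BC 87 at offsets 10–13.
U+0937 → 3-byte form E0 A4 B7 at offsets 14–16.
U+362C → 3-byte form E3 98 AC at offsets 17–19.
U+104825 → 4-byte form F4 84 A0 A5 at offsets 20–23.
Offset 23 falls in char 7's range; it's byte 4 of F4 84 A0 A5 = 0xA5.

0xA5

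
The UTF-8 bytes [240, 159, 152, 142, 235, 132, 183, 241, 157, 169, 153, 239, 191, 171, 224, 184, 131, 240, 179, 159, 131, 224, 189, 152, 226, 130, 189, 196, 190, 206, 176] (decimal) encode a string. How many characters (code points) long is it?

10

Byte at offset 0: 0xF0 = 11110000 → 4-byte char (#1). Advance 4.
Byte at offset 4: 0xEB = 11101011 → 3-byte char (#2). Advance 3.
Byte at offset 7: 0xF1 = 11110001 → 4-byte char (#3). Advance 4.
Byte at offset 11: 0xEF = 11101111 → 3-byte char (#4). Advance 3.
Byte at offset 14: 0xE0 = 11100000 → 3-byte char (#5). Advance 3.
Byte at offset 17: 0xF0 = 11110000 → 4-byte char (#6). Advance 4.
Byte at offset 21: 0xE0 = 11100000 → 3-byte char (#7). Advance 3.
Byte at offset 24: 0xE2 = 11100010 → 3-byte char (#8). Advance 3.
Byte at offset 27: 0xC4 = 11000100 → 2-byte char (#9). Advance 2.
Byte at offset 29: 0xCE = 11001110 → 2-byte char (#10). Advance 2.
Reached end at offset 31 after 10 code points.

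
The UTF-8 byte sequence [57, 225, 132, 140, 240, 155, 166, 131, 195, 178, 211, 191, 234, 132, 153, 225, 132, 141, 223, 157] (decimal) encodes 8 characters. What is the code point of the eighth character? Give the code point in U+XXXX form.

Offset 0: leading byte 0x39 = 00111001 → 1-byte char #1 = 39.
Offset 1: leading byte 0xE1 = 11100001 → 3-byte char #2 = E1 84 8C.
Offset 4: leading byte 0xF0 = 11110000 → 4-byte char #3 = F0 9B A6 83.
Offset 8: leading byte 0xC3 = 11000011 → 2-byte char #4 = C3 B2.
Offset 10: leading byte 0xD3 = 11010011 → 2-byte char #5 = D3 BF.
Offset 12: leading byte 0xEA = 11101010 → 3-byte char #6 = EA 84 99.
Offset 15: leading byte 0xE1 = 11100001 → 3-byte char #7 = E1 84 8D.
Offset 18: leading byte 0xDF = 11011111 → 2-byte char #8 = DF 9D.
Leading byte 0xDF = 11011111 matches 110xxxxx → 2-byte sequence.
Byte 1: 0xDF = 11011111, payload 11111 (5 bits).
Byte 2: 0x9D = 10011101 (10xxxxxx ✓), payload 011101.
Concatenate: 11111011101 = 0x7DD (11 bits → U+07DD).

U+07DD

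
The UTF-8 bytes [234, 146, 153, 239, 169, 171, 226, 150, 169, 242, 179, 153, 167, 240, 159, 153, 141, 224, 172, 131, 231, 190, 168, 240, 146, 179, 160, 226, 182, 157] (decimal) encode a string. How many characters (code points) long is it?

Byte at offset 0: 0xEA = 11101010 → 3-byte char (#1). Advance 3.
Byte at offset 3: 0xEF = 11101111 → 3-byte char (#2). Advance 3.
Byte at offset 6: 0xE2 = 11100010 → 3-byte char (#3). Advance 3.
Byte at offset 9: 0xF2 = 11110010 → 4-byte char (#4). Advance 4.
Byte at offset 13: 0xF0 = 11110000 → 4-byte char (#5). Advance 4.
Byte at offset 17: 0xE0 = 11100000 → 3-byte char (#6). Advance 3.
Byte at offset 20: 0xE7 = 11100111 → 3-byte char (#7). Advance 3.
Byte at offset 23: 0xF0 = 11110000 → 4-byte char (#8). Advance 4.
Byte at offset 27: 0xE2 = 11100010 → 3-byte char (#9). Advance 3.
Reached end at offset 30 after 9 code points.

9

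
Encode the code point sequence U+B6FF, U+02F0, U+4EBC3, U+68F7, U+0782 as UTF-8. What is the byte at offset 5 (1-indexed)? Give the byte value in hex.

1-indexed offset 5 is 0-indexed offset 4.
U+B6FF → 3-byte form EB 9B BF at offsets 0–2.
U+02F0 → 2-byte form CB B0 at offsets 3–4.
Offset 4 falls in char 2's range; it's byte 2 of CB B0 = 0xB0.

0xB0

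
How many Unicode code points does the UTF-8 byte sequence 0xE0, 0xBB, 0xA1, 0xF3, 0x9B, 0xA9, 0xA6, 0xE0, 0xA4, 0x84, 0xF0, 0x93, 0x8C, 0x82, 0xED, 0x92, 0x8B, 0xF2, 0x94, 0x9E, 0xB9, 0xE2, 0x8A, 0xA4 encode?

7

Byte at offset 0: 0xE0 = 11100000 → 3-byte char (#1). Advance 3.
Byte at offset 3: 0xF3 = 11110011 → 4-byte char (#2). Advance 4.
Byte at offset 7: 0xE0 = 11100000 → 3-byte char (#3). Advance 3.
Byte at offset 10: 0xF0 = 11110000 → 4-byte char (#4). Advance 4.
Byte at offset 14: 0xED = 11101101 → 3-byte char (#5). Advance 3.
Byte at offset 17: 0xF2 = 11110010 → 4-byte char (#6). Advance 4.
Byte at offset 21: 0xE2 = 11100010 → 3-byte char (#7). Advance 3.
Reached end at offset 24 after 7 code points.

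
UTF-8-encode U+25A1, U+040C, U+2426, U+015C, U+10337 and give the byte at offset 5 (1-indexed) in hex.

0x8C

1-indexed offset 5 is 0-indexed offset 4.
U+25A1 → 3-byte form E2 96 A1 at offsets 0–2.
U+040C → 2-byte form D0 8C at offsets 3–4.
Offset 4 falls in char 2's range; it's byte 2 of D0 8C = 0x8C.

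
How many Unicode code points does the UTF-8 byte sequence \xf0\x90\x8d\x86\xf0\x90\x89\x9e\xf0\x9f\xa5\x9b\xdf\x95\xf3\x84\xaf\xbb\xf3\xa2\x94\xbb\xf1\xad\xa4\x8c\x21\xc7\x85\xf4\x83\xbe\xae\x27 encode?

11

Byte at offset 0: 0xF0 = 11110000 → 4-byte char (#1). Advance 4.
Byte at offset 4: 0xF0 = 11110000 → 4-byte char (#2). Advance 4.
Byte at offset 8: 0xF0 = 11110000 → 4-byte char (#3). Advance 4.
Byte at offset 12: 0xDF = 11011111 → 2-byte char (#4). Advance 2.
Byte at offset 14: 0xF3 = 11110011 → 4-byte char (#5). Advance 4.
Byte at offset 18: 0xF3 = 11110011 → 4-byte char (#6). Advance 4.
Byte at offset 22: 0xF1 = 11110001 → 4-byte char (#7). Advance 4.
Byte at offset 26: 0x21 = 00100001 → 1-byte char (#8). Advance 1.
Byte at offset 27: 0xC7 = 11000111 → 2-byte char (#9). Advance 2.
Byte at offset 29: 0xF4 = 11110100 → 4-byte char (#10). Advance 4.
Byte at offset 33: 0x27 = 00100111 → 1-byte char (#11). Advance 1.
Reached end at offset 34 after 11 code points.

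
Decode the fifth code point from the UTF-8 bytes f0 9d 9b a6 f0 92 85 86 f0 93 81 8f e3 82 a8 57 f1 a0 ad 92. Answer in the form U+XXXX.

U+0057

Offset 0: leading byte 0xF0 = 11110000 → 4-byte char #1 = F0 9D 9B A6.
Offset 4: leading byte 0xF0 = 11110000 → 4-byte char #2 = F0 92 85 86.
Offset 8: leading byte 0xF0 = 11110000 → 4-byte char #3 = F0 93 81 8F.
Offset 12: leading byte 0xE3 = 11100011 → 3-byte char #4 = E3 82 A8.
Offset 15: leading byte 0x57 = 01010111 → 1-byte char #5 = 57.
Leading byte 0x57 = 01010111 matches 0xxxxxxx → 1-byte sequence.
Byte 1: 0x57 = 01010111, payload 1010111 (7 bits).
Concatenate: 1010111 = 0x57 (7 bits → U+0057).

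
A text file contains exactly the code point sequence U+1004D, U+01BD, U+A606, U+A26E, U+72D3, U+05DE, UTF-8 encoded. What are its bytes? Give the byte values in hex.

F0 90 81 8D C6 BD EA 98 86 EA 89 AE E7 8B 93 D7 9E

U+1004D: 4-byte form → F0 90 81 8D.
U+01BD: 2-byte form → C6 BD.
U+A606: 3-byte form → EA 98 86.
U+A26E: 3-byte form → EA 89 AE.
U+72D3: 3-byte form → E7 8B 93.
U+05DE: 2-byte form → D7 9E.
Concatenated (17 bytes): F0 90 81 8D C6 BD EA 98 86 EA 89 AE E7 8B 93 D7 9E.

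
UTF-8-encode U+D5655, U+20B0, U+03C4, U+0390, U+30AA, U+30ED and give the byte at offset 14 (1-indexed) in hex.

1-indexed offset 14 is 0-indexed offset 13.
U+D5655 → 4-byte form F3 95 99 95 at offsets 0–3.
U+20B0 → 3-byte form E2 82 B0 at offsets 4–6.
U+03C4 → 2-byte form CF 84 at offsets 7–8.
U+0390 → 2-byte form CE 90 at offsets 9–10.
U+30AA → 3-byte form E3 82 AA at offsets 11–13.
Offset 13 falls in char 5's range; it's byte 3 of E3 82 AA = 0xAA.

0xAA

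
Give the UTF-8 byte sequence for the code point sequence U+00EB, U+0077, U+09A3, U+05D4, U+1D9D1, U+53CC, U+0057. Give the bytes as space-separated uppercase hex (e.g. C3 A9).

C3 AB 77 E0 A6 A3 D7 94 F0 9D A7 91 E5 8F 8C 57

U+00EB: 2-byte form → C3 AB.
U+0077: 1-byte form → 77.
U+09A3: 3-byte form → E0 A6 A3.
U+05D4: 2-byte form → D7 94.
U+1D9D1: 4-byte form → F0 9D A7 91.
U+53CC: 3-byte form → E5 8F 8C.
U+0057: 1-byte form → 57.
Concatenated (16 bytes): C3 AB 77 E0 A6 A3 D7 94 F0 9D A7 91 E5 8F 8C 57.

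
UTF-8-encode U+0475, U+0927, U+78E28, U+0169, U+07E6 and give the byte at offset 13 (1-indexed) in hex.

1-indexed offset 13 is 0-indexed offset 12.
U+0475 → 2-byte form D1 B5 at offsets 0–1.
U+0927 → 3-byte form E0 A4 A7 at offsets 2–4.
U+78E28 → 4-byte form F1 B8 B8 A8 at offsets 5–8.
U+0169 → 2-byte form C5 A9 at offsets 9–10.
U+07E6 → 2-byte form DF A6 at offsets 11–12.
Offset 12 falls in char 5's range; it's byte 2 of DF A6 = 0xA6.

0xA6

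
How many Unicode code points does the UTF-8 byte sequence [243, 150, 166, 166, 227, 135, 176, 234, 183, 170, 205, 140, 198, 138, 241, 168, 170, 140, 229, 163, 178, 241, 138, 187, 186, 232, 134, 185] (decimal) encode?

9

Byte at offset 0: 0xF3 = 11110011 → 4-byte char (#1). Advance 4.
Byte at offset 4: 0xE3 = 11100011 → 3-byte char (#2). Advance 3.
Byte at offset 7: 0xEA = 11101010 → 3-byte char (#3). Advance 3.
Byte at offset 10: 0xCD = 11001101 → 2-byte char (#4). Advance 2.
Byte at offset 12: 0xC6 = 11000110 → 2-byte char (#5). Advance 2.
Byte at offset 14: 0xF1 = 11110001 → 4-byte char (#6). Advance 4.
Byte at offset 18: 0xE5 = 11100101 → 3-byte char (#7). Advance 3.
Byte at offset 21: 0xF1 = 11110001 → 4-byte char (#8). Advance 4.
Byte at offset 25: 0xE8 = 11101000 → 3-byte char (#9). Advance 3.
Reached end at offset 28 after 9 code points.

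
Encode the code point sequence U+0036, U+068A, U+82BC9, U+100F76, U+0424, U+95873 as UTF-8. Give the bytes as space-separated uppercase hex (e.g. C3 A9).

36 DA 8A F2 82 AF 89 F4 80 BD B6 D0 A4 F2 95 A1 B3

U+0036: 1-byte form → 36.
U+068A: 2-byte form → DA 8A.
U+82BC9: 4-byte form → F2 82 AF 89.
U+100F76: 4-byte form → F4 80 BD B6.
U+0424: 2-byte form → D0 A4.
U+95873: 4-byte form → F2 95 A1 B3.
Concatenated (17 bytes): 36 DA 8A F2 82 AF 89 F4 80 BD B6 D0 A4 F2 95 A1 B3.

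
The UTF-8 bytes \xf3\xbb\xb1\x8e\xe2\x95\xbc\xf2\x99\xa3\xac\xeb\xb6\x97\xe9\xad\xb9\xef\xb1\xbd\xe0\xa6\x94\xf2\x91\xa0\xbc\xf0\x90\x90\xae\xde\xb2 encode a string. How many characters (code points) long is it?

Byte at offset 0: 0xF3 = 11110011 → 4-byte char (#1). Advance 4.
Byte at offset 4: 0xE2 = 11100010 → 3-byte char (#2). Advance 3.
Byte at offset 7: 0xF2 = 11110010 → 4-byte char (#3). Advance 4.
Byte at offset 11: 0xEB = 11101011 → 3-byte char (#4). Advance 3.
Byte at offset 14: 0xE9 = 11101001 → 3-byte char (#5). Advance 3.
Byte at offset 17: 0xEF = 11101111 → 3-byte char (#6). Advance 3.
Byte at offset 20: 0xE0 = 11100000 → 3-byte char (#7). Advance 3.
Byte at offset 23: 0xF2 = 11110010 → 4-byte char (#8). Advance 4.
Byte at offset 27: 0xF0 = 11110000 → 4-byte char (#9). Advance 4.
Byte at offset 31: 0xDE = 11011110 → 2-byte char (#10). Advance 2.
Reached end at offset 33 after 10 code points.

10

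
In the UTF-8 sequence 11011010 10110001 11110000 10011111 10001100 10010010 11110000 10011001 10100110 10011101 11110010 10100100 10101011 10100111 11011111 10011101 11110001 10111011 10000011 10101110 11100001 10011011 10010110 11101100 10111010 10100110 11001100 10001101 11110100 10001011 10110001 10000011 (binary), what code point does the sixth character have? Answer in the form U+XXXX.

Offset 0: leading byte 0xDA = 11011010 → 2-byte char #1 = DA B1.
Offset 2: leading byte 0xF0 = 11110000 → 4-byte char #2 = F0 9F 8C 92.
Offset 6: leading byte 0xF0 = 11110000 → 4-byte char #3 = F0 99 A6 9D.
Offset 10: leading byte 0xF2 = 11110010 → 4-byte char #4 = F2 A4 AB A7.
Offset 14: leading byte 0xDF = 11011111 → 2-byte char #5 = DF 9D.
Offset 16: leading byte 0xF1 = 11110001 → 4-byte char #6 = F1 BB 83 AE.
Leading byte 0xF1 = 11110001 matches 11110xxx → 4-byte sequence.
Byte 1: 0xF1 = 11110001, payload 001 (3 bits).
Byte 2: 0xBB = 10111011 (10xxxxxx ✓), payload 111011.
Byte 3: 0x83 = 10000011 (10xxxxxx ✓), payload 000011.
Byte 4: 0xAE = 10101110 (10xxxxxx ✓), payload 101110.
Concatenate: 001111011000011101110 = 0x7B0EE (21 bits → U+7B0EE).

U+7B0EE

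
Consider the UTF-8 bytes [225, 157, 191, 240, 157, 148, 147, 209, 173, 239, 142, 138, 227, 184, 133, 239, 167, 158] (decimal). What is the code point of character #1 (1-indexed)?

U+177F

Offset 0: leading byte 0xE1 = 11100001 → 3-byte char #1 = E1 9D BF.
Leading byte 0xE1 = 11100001 matches 1110xxxx → 3-byte sequence.
Byte 1: 0xE1 = 11100001, payload 0001 (4 bits).
Byte 2: 0x9D = 10011101 (10xxxxxx ✓), payload 011101.
Byte 3: 0xBF = 10111111 (10xxxxxx ✓), payload 111111.
Concatenate: 0001011101111111 = 0x177F (16 bits → U+177F).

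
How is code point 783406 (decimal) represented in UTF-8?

F2 BF 90 AE

U+BF42E = 0xBF42E = 783406 decimal. In range U+10000–U+10FFFF → 4-byte form: 11110xxx 10xxxxxx 10xxxxxx 10xxxxxx.
Binary (21 bits): 010111111010000101110.
Split 3+6+6+6: 010 | 111111 | 010000 | 101110.
Byte 1: 11110010 = 0xF2.
Byte 2: 10111111 = 0xBF.
Byte 3: 10010000 = 0x90.
Byte 4: 10101110 = 0xAE.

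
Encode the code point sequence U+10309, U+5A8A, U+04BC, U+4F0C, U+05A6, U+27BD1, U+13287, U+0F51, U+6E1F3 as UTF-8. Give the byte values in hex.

U+10309: 4-byte form → F0 90 8C 89.
U+5A8A: 3-byte form → E5 AA 8A.
U+04BC: 2-byte form → D2 BC.
U+4F0C: 3-byte form → E4 BC 8C.
U+05A6: 2-byte form → D6 A6.
U+27BD1: 4-byte form → F0 A7 AF 91.
U+13287: 4-byte form → F0 93 8A 87.
U+0F51: 3-byte form → E0 BD 91.
U+6E1F3: 4-byte form → F1 AE 87 B3.
Concatenated (29 bytes): F0 90 8C 89 E5 AA 8A D2 BC E4 BC 8C D6 A6 F0 A7 AF 91 F0 93 8A 87 E0 BD 91 F1 AE 87 B3.

F0 90 8C 89 E5 AA 8A D2 BC E4 BC 8C D6 A6 F0 A7 AF 91 F0 93 8A 87 E0 BD 91 F1 AE 87 B3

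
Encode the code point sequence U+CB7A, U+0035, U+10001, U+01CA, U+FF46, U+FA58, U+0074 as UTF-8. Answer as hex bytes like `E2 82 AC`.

U+CB7A: 3-byte form → EC AD BA.
U+0035: 1-byte form → 35.
U+10001: 4-byte form → F0 90 80 81.
U+01CA: 2-byte form → C7 8A.
U+FF46: 3-byte form → EF BD 86.
U+FA58: 3-byte form → EF A9 98.
U+0074: 1-byte form → 74.
Concatenated (17 bytes): EC AD BA 35 F0 90 80 81 C7 8A EF BD 86 EF A9 98 74.

EC AD BA 35 F0 90 80 81 C7 8A EF BD 86 EF A9 98 74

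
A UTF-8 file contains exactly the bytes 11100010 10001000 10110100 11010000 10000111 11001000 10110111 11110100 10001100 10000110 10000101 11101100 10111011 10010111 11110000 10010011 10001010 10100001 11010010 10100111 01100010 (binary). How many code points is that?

8

Byte at offset 0: 0xE2 = 11100010 → 3-byte char (#1). Advance 3.
Byte at offset 3: 0xD0 = 11010000 → 2-byte char (#2). Advance 2.
Byte at offset 5: 0xC8 = 11001000 → 2-byte char (#3). Advance 2.
Byte at offset 7: 0xF4 = 11110100 → 4-byte char (#4). Advance 4.
Byte at offset 11: 0xEC = 11101100 → 3-byte char (#5). Advance 3.
Byte at offset 14: 0xF0 = 11110000 → 4-byte char (#6). Advance 4.
Byte at offset 18: 0xD2 = 11010010 → 2-byte char (#7). Advance 2.
Byte at offset 20: 0x62 = 01100010 → 1-byte char (#8). Advance 1.
Reached end at offset 21 after 8 code points.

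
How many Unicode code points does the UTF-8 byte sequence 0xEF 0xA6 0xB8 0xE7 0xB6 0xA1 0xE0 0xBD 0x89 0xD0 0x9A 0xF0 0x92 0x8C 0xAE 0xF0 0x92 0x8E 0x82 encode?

Byte at offset 0: 0xEF = 11101111 → 3-byte char (#1). Advance 3.
Byte at offset 3: 0xE7 = 11100111 → 3-byte char (#2). Advance 3.
Byte at offset 6: 0xE0 = 11100000 → 3-byte char (#3). Advance 3.
Byte at offset 9: 0xD0 = 11010000 → 2-byte char (#4). Advance 2.
Byte at offset 11: 0xF0 = 11110000 → 4-byte char (#5). Advance 4.
Byte at offset 15: 0xF0 = 11110000 → 4-byte char (#6). Advance 4.
Reached end at offset 19 after 6 code points.

6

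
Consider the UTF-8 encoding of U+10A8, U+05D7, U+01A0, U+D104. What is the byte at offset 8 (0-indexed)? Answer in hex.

U+10A8 → 3-byte form E1 82 A8 at offsets 0–2.
U+05D7 → 2-byte form D7 97 at offsets 3–4.
U+01A0 → 2-byte form C6 A0 at offsets 5–6.
U+D104 → 3-byte form ED 84 84 at offsets 7–9.
Offset 8 falls in char 4's range; it's byte 2 of ED 84 84 = 0x84.

0x84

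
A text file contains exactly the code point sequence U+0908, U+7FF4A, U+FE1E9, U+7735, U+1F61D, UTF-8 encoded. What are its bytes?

U+0908: 3-byte form → E0 A4 88.
U+7FF4A: 4-byte form → F1 BF BD 8A.
U+FE1E9: 4-byte form → F3 BE 87 A9.
U+7735: 3-byte form → E7 9C B5.
U+1F61D: 4-byte form → F0 9F 98 9D.
Concatenated (18 bytes): E0 A4 88 F1 BF BD 8A F3 BE 87 A9 E7 9C B5 F0 9F 98 9D.

E0 A4 88 F1 BF BD 8A F3 BE 87 A9 E7 9C B5 F0 9F 98 9D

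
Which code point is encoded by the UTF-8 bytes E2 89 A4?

Leading byte 0xE2 = 11100010 matches 1110xxxx → 3-byte sequence.
Byte 1: 0xE2 = 11100010, payload 0010 (4 bits).
Byte 2: 0x89 = 10001001 (10xxxxxx ✓), payload 001001.
Byte 3: 0xA4 = 10100100 (10xxxxxx ✓), payload 100100.
Concatenate: 0010001001100100 = 0x2264 (16 bits → U+2264).

U+2264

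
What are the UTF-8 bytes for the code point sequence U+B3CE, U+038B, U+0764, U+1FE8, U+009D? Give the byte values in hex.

EB 8F 8E CE 8B DD A4 E1 BF A8 C2 9D

U+B3CE: 3-byte form → EB 8F 8E.
U+038B: 2-byte form → CE 8B.
U+0764: 2-byte form → DD A4.
U+1FE8: 3-byte form → E1 BF A8.
U+009D: 2-byte form → C2 9D.
Concatenated (12 bytes): EB 8F 8E CE 8B DD A4 E1 BF A8 C2 9D.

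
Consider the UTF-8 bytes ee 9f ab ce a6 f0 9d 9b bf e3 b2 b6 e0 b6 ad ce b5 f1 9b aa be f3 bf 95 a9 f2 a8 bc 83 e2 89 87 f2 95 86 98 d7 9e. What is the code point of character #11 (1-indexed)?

U+95198

Offset 0: leading byte 0xEE = 11101110 → 3-byte char #1 = EE 9F AB.
Offset 3: leading byte 0xCE = 11001110 → 2-byte char #2 = CE A6.
Offset 5: leading byte 0xF0 = 11110000 → 4-byte char #3 = F0 9D 9B BF.
Offset 9: leading byte 0xE3 = 11100011 → 3-byte char #4 = E3 B2 B6.
Offset 12: leading byte 0xE0 = 11100000 → 3-byte char #5 = E0 B6 AD.
Offset 15: leading byte 0xCE = 11001110 → 2-byte char #6 = CE B5.
Offset 17: leading byte 0xF1 = 11110001 → 4-byte char #7 = F1 9B AA BE.
Offset 21: leading byte 0xF3 = 11110011 → 4-byte char #8 = F3 BF 95 A9.
Offset 25: leading byte 0xF2 = 11110010 → 4-byte char #9 = F2 A8 BC 83.
Offset 29: leading byte 0xE2 = 11100010 → 3-byte char #10 = E2 89 87.
Offset 32: leading byte 0xF2 = 11110010 → 4-byte char #11 = F2 95 86 98.
Leading byte 0xF2 = 11110010 matches 11110xxx → 4-byte sequence.
Byte 1: 0xF2 = 11110010, payload 010 (3 bits).
Byte 2: 0x95 = 10010101 (10xxxxxx ✓), payload 010101.
Byte 3: 0x86 = 10000110 (10xxxxxx ✓), payload 000110.
Byte 4: 0x98 = 10011000 (10xxxxxx ✓), payload 011000.
Concatenate: 010010101000110011000 = 0x95198 (21 bits → U+95198).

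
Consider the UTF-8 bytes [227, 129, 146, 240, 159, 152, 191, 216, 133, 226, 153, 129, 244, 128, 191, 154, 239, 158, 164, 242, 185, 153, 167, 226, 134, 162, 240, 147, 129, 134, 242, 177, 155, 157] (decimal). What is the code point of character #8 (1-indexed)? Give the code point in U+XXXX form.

Offset 0: leading byte 0xE3 = 11100011 → 3-byte char #1 = E3 81 92.
Offset 3: leading byte 0xF0 = 11110000 → 4-byte char #2 = F0 9F 98 BF.
Offset 7: leading byte 0xD8 = 11011000 → 2-byte char #3 = D8 85.
Offset 9: leading byte 0xE2 = 11100010 → 3-byte char #4 = E2 99 81.
Offset 12: leading byte 0xF4 = 11110100 → 4-byte char #5 = F4 80 BF 9A.
Offset 16: leading byte 0xEF = 11101111 → 3-byte char #6 = EF 9E A4.
Offset 19: leading byte 0xF2 = 11110010 → 4-byte char #7 = F2 B9 99 A7.
Offset 23: leading byte 0xE2 = 11100010 → 3-byte char #8 = E2 86 A2.
Leading byte 0xE2 = 11100010 matches 1110xxxx → 3-byte sequence.
Byte 1: 0xE2 = 11100010, payload 0010 (4 bits).
Byte 2: 0x86 = 10000110 (10xxxxxx ✓), payload 000110.
Byte 3: 0xA2 = 10100010 (10xxxxxx ✓), payload 100010.
Concatenate: 0010000110100010 = 0x21A2 (16 bits → U+21A2).

U+21A2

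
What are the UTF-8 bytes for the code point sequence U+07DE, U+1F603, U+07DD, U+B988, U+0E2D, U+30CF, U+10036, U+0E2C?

DF 9E F0 9F 98 83 DF 9D EB A6 88 E0 B8 AD E3 83 8F F0 90 80 B6 E0 B8 AC

U+07DE: 2-byte form → DF 9E.
U+1F603: 4-byte form → F0 9F 98 83.
U+07DD: 2-byte form → DF 9D.
U+B988: 3-byte form → EB A6 88.
U+0E2D: 3-byte form → E0 B8 AD.
U+30CF: 3-byte form → E3 83 8F.
U+10036: 4-byte form → F0 90 80 B6.
U+0E2C: 3-byte form → E0 B8 AC.
Concatenated (24 bytes): DF 9E F0 9F 98 83 DF 9D EB A6 88 E0 B8 AD E3 83 8F F0 90 80 B6 E0 B8 AC.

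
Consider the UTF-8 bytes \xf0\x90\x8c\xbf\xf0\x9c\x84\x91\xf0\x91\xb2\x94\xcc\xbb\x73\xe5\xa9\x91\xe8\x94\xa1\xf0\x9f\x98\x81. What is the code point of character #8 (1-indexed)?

U+1F601

Offset 0: leading byte 0xF0 = 11110000 → 4-byte char #1 = F0 90 8C BF.
Offset 4: leading byte 0xF0 = 11110000 → 4-byte char #2 = F0 9C 84 91.
Offset 8: leading byte 0xF0 = 11110000 → 4-byte char #3 = F0 91 B2 94.
Offset 12: leading byte 0xCC = 11001100 → 2-byte char #4 = CC BB.
Offset 14: leading byte 0x73 = 01110011 → 1-byte char #5 = 73.
Offset 15: leading byte 0xE5 = 11100101 → 3-byte char #6 = E5 A9 91.
Offset 18: leading byte 0xE8 = 11101000 → 3-byte char #7 = E8 94 A1.
Offset 21: leading byte 0xF0 = 11110000 → 4-byte char #8 = F0 9F 98 81.
Leading byte 0xF0 = 11110000 matches 11110xxx → 4-byte sequence.
Byte 1: 0xF0 = 11110000, payload 000 (3 bits).
Byte 2: 0x9F = 10011111 (10xxxxxx ✓), payload 011111.
Byte 3: 0x98 = 10011000 (10xxxxxx ✓), payload 011000.
Byte 4: 0x81 = 10000001 (10xxxxxx ✓), payload 000001.
Concatenate: 000011111011000000001 = 0x1F601 (21 bits → U+1F601).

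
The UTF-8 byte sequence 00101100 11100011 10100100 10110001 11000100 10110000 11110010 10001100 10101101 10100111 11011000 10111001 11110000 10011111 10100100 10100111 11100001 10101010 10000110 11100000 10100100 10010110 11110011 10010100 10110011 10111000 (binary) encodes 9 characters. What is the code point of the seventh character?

Offset 0: leading byte 0x2C = 00101100 → 1-byte char #1 = 2C.
Offset 1: leading byte 0xE3 = 11100011 → 3-byte char #2 = E3 A4 B1.
Offset 4: leading byte 0xC4 = 11000100 → 2-byte char #3 = C4 B0.
Offset 6: leading byte 0xF2 = 11110010 → 4-byte char #4 = F2 8C AD A7.
Offset 10: leading byte 0xD8 = 11011000 → 2-byte char #5 = D8 B9.
Offset 12: leading byte 0xF0 = 11110000 → 4-byte char #6 = F0 9F A4 A7.
Offset 16: leading byte 0xE1 = 11100001 → 3-byte char #7 = E1 AA 86.
Leading byte 0xE1 = 11100001 matches 1110xxxx → 3-byte sequence.
Byte 1: 0xE1 = 11100001, payload 0001 (4 bits).
Byte 2: 0xAA = 10101010 (10xxxxxx ✓), payload 101010.
Byte 3: 0x86 = 10000110 (10xxxxxx ✓), payload 000110.
Concatenate: 0001101010000110 = 0x1A86 (16 bits → U+1A86).

U+1A86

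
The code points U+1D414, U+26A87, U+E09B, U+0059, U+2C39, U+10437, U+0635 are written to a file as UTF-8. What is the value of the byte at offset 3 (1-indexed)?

1-indexed offset 3 is 0-indexed offset 2.
U+1D414 → 4-byte form F0 9D 90 94 at offsets 0–3.
Offset 2 falls in char 1's range; it's byte 3 of F0 9D 90 94 = 0x90.

0x90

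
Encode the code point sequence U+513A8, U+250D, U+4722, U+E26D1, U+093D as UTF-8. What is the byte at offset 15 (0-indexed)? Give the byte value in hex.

U+513A8 → 4-byte form F1 91 8E A8 at offsets 0–3.
U+250D → 3-byte form E2 94 8D at offsets 4–6.
U+4722 → 3-byte form E4 9C A2 at offsets 7–9.
U+E26D1 → 4-byte form F3 A2 9B 91 at offsets 10–13.
U+093D → 3-byte form E0 A4 BD at offsets 14–16.
Offset 15 falls in char 5's range; it's byte 2 of E0 A4 BD = 0xA4.

0xA4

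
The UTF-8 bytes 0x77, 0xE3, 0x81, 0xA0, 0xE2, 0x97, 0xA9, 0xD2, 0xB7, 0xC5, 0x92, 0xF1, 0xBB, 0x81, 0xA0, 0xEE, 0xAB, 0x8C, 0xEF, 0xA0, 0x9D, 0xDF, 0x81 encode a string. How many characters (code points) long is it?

Byte at offset 0: 0x77 = 01110111 → 1-byte char (#1). Advance 1.
Byte at offset 1: 0xE3 = 11100011 → 3-byte char (#2). Advance 3.
Byte at offset 4: 0xE2 = 11100010 → 3-byte char (#3). Advance 3.
Byte at offset 7: 0xD2 = 11010010 → 2-byte char (#4). Advance 2.
Byte at offset 9: 0xC5 = 11000101 → 2-byte char (#5). Advance 2.
Byte at offset 11: 0xF1 = 11110001 → 4-byte char (#6). Advance 4.
Byte at offset 15: 0xEE = 11101110 → 3-byte char (#7). Advance 3.
Byte at offset 18: 0xEF = 11101111 → 3-byte char (#8). Advance 3.
Byte at offset 21: 0xDF = 11011111 → 2-byte char (#9). Advance 2.
Reached end at offset 23 after 9 code points.

9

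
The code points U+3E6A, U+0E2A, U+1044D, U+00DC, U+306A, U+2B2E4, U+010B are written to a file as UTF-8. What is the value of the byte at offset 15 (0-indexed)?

0xF0

U+3E6A → 3-byte form E3 B9 AA at offsets 0–2.
U+0E2A → 3-byte form E0 B8 AA at offsets 3–5.
U+1044D → 4-byte form F0 90 91 8D at offsets 6–9.
U+00DC → 2-byte form C3 9C at offsets 10–11.
U+306A → 3-byte form E3 81 AA at offsets 12–14.
U+2B2E4 → 4-byte form F0 AB 8B A4 at offsets 15–18.
Offset 15 falls in char 6's range; it's byte 1 of F0 AB 8B A4 = 0xF0.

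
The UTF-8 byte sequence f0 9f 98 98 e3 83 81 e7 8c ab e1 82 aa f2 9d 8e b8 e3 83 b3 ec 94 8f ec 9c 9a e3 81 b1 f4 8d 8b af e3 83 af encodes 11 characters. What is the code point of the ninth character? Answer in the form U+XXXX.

U+3071

Offset 0: leading byte 0xF0 = 11110000 → 4-byte char #1 = F0 9F 98 98.
Offset 4: leading byte 0xE3 = 11100011 → 3-byte char #2 = E3 83 81.
Offset 7: leading byte 0xE7 = 11100111 → 3-byte char #3 = E7 8C AB.
Offset 10: leading byte 0xE1 = 11100001 → 3-byte char #4 = E1 82 AA.
Offset 13: leading byte 0xF2 = 11110010 → 4-byte char #5 = F2 9D 8E B8.
Offset 17: leading byte 0xE3 = 11100011 → 3-byte char #6 = E3 83 B3.
Offset 20: leading byte 0xEC = 11101100 → 3-byte char #7 = EC 94 8F.
Offset 23: leading byte 0xEC = 11101100 → 3-byte char #8 = EC 9C 9A.
Offset 26: leading byte 0xE3 = 11100011 → 3-byte char #9 = E3 81 B1.
Leading byte 0xE3 = 11100011 matches 1110xxxx → 3-byte sequence.
Byte 1: 0xE3 = 11100011, payload 0011 (4 bits).
Byte 2: 0x81 = 10000001 (10xxxxxx ✓), payload 000001.
Byte 3: 0xB1 = 10110001 (10xxxxxx ✓), payload 110001.
Concatenate: 0011000001110001 = 0x3071 (16 bits → U+3071).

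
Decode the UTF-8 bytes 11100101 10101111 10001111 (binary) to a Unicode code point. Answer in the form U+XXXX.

U+5BCF

Leading byte 0xE5 = 11100101 matches 1110xxxx → 3-byte sequence.
Byte 1: 0xE5 = 11100101, payload 0101 (4 bits).
Byte 2: 0xAF = 10101111 (10xxxxxx ✓), payload 101111.
Byte 3: 0x8F = 10001111 (10xxxxxx ✓), payload 001111.
Concatenate: 0101101111001111 = 0x5BCF (16 bits → U+5BCF).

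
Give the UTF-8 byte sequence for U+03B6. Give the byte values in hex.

CE B6

U+03B6 = 0x3B6 = 950 decimal. In range U+0080–U+07FF → 2-byte form: 110xxxxx 10xxxxxx.
Binary (11 bits): 01110110110.
Split 5+6: 01110 | 110110.
Byte 1: 11001110 = 0xCE.
Byte 2: 10110110 = 0xB6.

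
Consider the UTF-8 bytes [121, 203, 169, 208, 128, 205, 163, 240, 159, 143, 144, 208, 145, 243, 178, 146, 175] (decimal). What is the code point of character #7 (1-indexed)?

U+F24AF

Offset 0: leading byte 0x79 = 01111001 → 1-byte char #1 = 79.
Offset 1: leading byte 0xCB = 11001011 → 2-byte char #2 = CB A9.
Offset 3: leading byte 0xD0 = 11010000 → 2-byte char #3 = D0 80.
Offset 5: leading byte 0xCD = 11001101 → 2-byte char #4 = CD A3.
Offset 7: leading byte 0xF0 = 11110000 → 4-byte char #5 = F0 9F 8F 90.
Offset 11: leading byte 0xD0 = 11010000 → 2-byte char #6 = D0 91.
Offset 13: leading byte 0xF3 = 11110011 → 4-byte char #7 = F3 B2 92 AF.
Leading byte 0xF3 = 11110011 matches 11110xxx → 4-byte sequence.
Byte 1: 0xF3 = 11110011, payload 011 (3 bits).
Byte 2: 0xB2 = 10110010 (10xxxxxx ✓), payload 110010.
Byte 3: 0x92 = 10010010 (10xxxxxx ✓), payload 010010.
Byte 4: 0xAF = 10101111 (10xxxxxx ✓), payload 101111.
Concatenate: 011110010010010101111 = 0xF24AF (21 bits → U+F24AF).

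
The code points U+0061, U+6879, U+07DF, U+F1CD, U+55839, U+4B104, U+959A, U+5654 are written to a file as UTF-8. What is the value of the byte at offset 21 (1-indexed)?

1-indexed offset 21 is 0-indexed offset 20.
U+0061 → 1-byte form 61 at offsets 0–0.
U+6879 → 3-byte form E6 A1 B9 at offsets 1–3.
U+07DF → 2-byte form DF 9F at offsets 4–5.
U+F1CD → 3-byte form EF 87 8D at offsets 6–8.
U+55839 → 4-byte form F1 95 A0 B9 at offsets 9–12.
U+4B104 → 4-byte form F1 8B 84 84 at offsets 13–16.
U+959A → 3-byte form E9 96 9A at offsets 17–19.
U+5654 → 3-byte form E5 99 94 at offsets 20–22.
Offset 20 falls in char 8's range; it's byte 1 of E5 99 94 = 0xE5.

0xE5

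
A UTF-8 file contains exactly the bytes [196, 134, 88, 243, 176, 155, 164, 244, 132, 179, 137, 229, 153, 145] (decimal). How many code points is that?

5

Byte at offset 0: 0xC4 = 11000100 → 2-byte char (#1). Advance 2.
Byte at offset 2: 0x58 = 01011000 → 1-byte char (#2). Advance 1.
Byte at offset 3: 0xF3 = 11110011 → 4-byte char (#3). Advance 4.
Byte at offset 7: 0xF4 = 11110100 → 4-byte char (#4). Advance 4.
Byte at offset 11: 0xE5 = 11100101 → 3-byte char (#5). Advance 3.
Reached end at offset 14 after 5 code points.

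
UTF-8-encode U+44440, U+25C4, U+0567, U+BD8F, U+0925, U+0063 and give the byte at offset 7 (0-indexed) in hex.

0xD5

U+44440 → 4-byte form F1 84 91 80 at offsets 0–3.
U+25C4 → 3-byte form E2 97 84 at offsets 4–6.
U+0567 → 2-byte form D5 A7 at offsets 7–8.
Offset 7 falls in char 3's range; it's byte 1 of D5 A7 = 0xD5.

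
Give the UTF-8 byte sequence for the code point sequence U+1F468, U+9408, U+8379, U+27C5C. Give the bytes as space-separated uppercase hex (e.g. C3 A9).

U+1F468: 4-byte form → F0 9F 91 A8.
U+9408: 3-byte form → E9 90 88.
U+8379: 3-byte form → E8 8D B9.
U+27C5C: 4-byte form → F0 A7 B1 9C.
Concatenated (14 bytes): F0 9F 91 A8 E9 90 88 E8 8D B9 F0 A7 B1 9C.

F0 9F 91 A8 E9 90 88 E8 8D B9 F0 A7 B1 9C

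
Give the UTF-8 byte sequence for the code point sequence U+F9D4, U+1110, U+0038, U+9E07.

U+F9D4: 3-byte form → EF A7 94.
U+1110: 3-byte form → E1 84 90.
U+0038: 1-byte form → 38.
U+9E07: 3-byte form → E9 B8 87.
Concatenated (10 bytes): EF A7 94 E1 84 90 38 E9 B8 87.

EF A7 94 E1 84 90 38 E9 B8 87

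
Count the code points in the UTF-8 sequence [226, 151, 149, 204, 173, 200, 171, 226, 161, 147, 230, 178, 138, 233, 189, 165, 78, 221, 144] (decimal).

8

Byte at offset 0: 0xE2 = 11100010 → 3-byte char (#1). Advance 3.
Byte at offset 3: 0xCC = 11001100 → 2-byte char (#2). Advance 2.
Byte at offset 5: 0xC8 = 11001000 → 2-byte char (#3). Advance 2.
Byte at offset 7: 0xE2 = 11100010 → 3-byte char (#4). Advance 3.
Byte at offset 10: 0xE6 = 11100110 → 3-byte char (#5). Advance 3.
Byte at offset 13: 0xE9 = 11101001 → 3-byte char (#6). Advance 3.
Byte at offset 16: 0x4E = 01001110 → 1-byte char (#7). Advance 1.
Byte at offset 17: 0xDD = 11011101 → 2-byte char (#8). Advance 2.
Reached end at offset 19 after 8 code points.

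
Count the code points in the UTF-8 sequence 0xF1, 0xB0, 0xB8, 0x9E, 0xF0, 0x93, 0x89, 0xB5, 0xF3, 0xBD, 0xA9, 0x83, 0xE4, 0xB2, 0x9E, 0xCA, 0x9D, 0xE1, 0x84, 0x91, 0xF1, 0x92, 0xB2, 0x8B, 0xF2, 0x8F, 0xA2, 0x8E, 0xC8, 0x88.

9

Byte at offset 0: 0xF1 = 11110001 → 4-byte char (#1). Advance 4.
Byte at offset 4: 0xF0 = 11110000 → 4-byte char (#2). Advance 4.
Byte at offset 8: 0xF3 = 11110011 → 4-byte char (#3). Advance 4.
Byte at offset 12: 0xE4 = 11100100 → 3-byte char (#4). Advance 3.
Byte at offset 15: 0xCA = 11001010 → 2-byte char (#5). Advance 2.
Byte at offset 17: 0xE1 = 11100001 → 3-byte char (#6). Advance 3.
Byte at offset 20: 0xF1 = 11110001 → 4-byte char (#7). Advance 4.
Byte at offset 24: 0xF2 = 11110010 → 4-byte char (#8). Advance 4.
Byte at offset 28: 0xC8 = 11001000 → 2-byte char (#9). Advance 2.
Reached end at offset 30 after 9 code points.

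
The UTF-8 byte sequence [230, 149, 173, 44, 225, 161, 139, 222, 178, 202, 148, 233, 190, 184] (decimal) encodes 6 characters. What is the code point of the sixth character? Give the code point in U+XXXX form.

U+9FB8

Offset 0: leading byte 0xE6 = 11100110 → 3-byte char #1 = E6 95 AD.
Offset 3: leading byte 0x2C = 00101100 → 1-byte char #2 = 2C.
Offset 4: leading byte 0xE1 = 11100001 → 3-byte char #3 = E1 A1 8B.
Offset 7: leading byte 0xDE = 11011110 → 2-byte char #4 = DE B2.
Offset 9: leading byte 0xCA = 11001010 → 2-byte char #5 = CA 94.
Offset 11: leading byte 0xE9 = 11101001 → 3-byte char #6 = E9 BE B8.
Leading byte 0xE9 = 11101001 matches 1110xxxx → 3-byte sequence.
Byte 1: 0xE9 = 11101001, payload 1001 (4 bits).
Byte 2: 0xBE = 10111110 (10xxxxxx ✓), payload 111110.
Byte 3: 0xB8 = 10111000 (10xxxxxx ✓), payload 111000.
Concatenate: 1001111110111000 = 0x9FB8 (16 bits → U+9FB8).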